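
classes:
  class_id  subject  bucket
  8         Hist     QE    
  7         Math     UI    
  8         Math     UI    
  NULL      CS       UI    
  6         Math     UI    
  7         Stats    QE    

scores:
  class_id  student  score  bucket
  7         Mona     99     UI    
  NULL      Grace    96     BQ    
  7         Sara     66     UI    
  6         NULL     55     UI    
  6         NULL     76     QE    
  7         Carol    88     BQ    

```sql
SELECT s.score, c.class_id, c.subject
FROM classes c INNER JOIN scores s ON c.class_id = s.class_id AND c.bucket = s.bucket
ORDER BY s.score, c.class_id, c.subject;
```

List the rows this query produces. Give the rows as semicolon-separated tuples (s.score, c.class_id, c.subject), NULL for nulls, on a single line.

(55, 6, Math); (66, 7, Math); (99, 7, Math)

INNER JOIN keeps only pairs where the ON condition holds.
Matching on c.class_id = s.class_id AND c.bucket = s.bucket. A NULL in a compared column never satisfies the condition.
- c row (class_id=8, bucket=QE): no match → dropped.
- c row (class_id=7, bucket=UI): matches 2 s row(s) → 2 output row(s).
- c row (class_id=8, bucket=UI): no match → dropped.
- c row (class_id=NULL, bucket=UI): no match → dropped.
- c row (class_id=6, bucket=UI): matches 1 s row(s) → 1 output row(s).
- c row (class_id=7, bucket=QE): no match → dropped.
After projecting and ordering:
s.score | c.class_id | c.subject
55 | 6 | Math
66 | 7 | Math
99 | 7 | Math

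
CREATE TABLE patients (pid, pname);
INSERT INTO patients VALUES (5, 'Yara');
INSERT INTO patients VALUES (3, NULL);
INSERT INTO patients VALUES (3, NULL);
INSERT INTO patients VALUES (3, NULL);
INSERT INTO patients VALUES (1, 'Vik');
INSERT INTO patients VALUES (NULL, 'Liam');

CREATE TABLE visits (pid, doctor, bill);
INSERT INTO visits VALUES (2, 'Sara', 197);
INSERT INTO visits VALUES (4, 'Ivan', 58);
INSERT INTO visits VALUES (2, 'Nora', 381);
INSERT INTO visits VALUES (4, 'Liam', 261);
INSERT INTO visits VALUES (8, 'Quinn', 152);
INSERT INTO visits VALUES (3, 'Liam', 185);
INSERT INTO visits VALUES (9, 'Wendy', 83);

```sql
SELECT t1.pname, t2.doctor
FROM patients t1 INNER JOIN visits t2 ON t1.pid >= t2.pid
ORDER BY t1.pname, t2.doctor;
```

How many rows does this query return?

INNER JOIN keeps only pairs where the ON condition holds.
Matching on t1.pid >= t2.pid. A NULL in a compared column never satisfies the condition.
Matched pairs: 14.
Total: 14 rows.

14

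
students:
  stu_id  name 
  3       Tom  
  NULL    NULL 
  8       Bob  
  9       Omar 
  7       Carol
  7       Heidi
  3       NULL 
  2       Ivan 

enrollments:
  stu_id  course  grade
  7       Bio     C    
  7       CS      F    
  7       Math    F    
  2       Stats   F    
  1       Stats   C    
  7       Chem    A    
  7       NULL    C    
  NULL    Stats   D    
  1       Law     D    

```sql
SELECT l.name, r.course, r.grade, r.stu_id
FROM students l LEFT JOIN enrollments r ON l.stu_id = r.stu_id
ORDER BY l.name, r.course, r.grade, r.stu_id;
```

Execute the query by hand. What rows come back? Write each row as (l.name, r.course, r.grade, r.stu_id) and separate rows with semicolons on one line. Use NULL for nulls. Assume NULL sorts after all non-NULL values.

LEFT JOIN keeps every row from `students`; unmatched rows get NULL for `enrollments`'s columns.
Matching on l.stu_id = r.stu_id. A NULL in a compared column never satisfies the condition.
- l[0] stu_id=3 → no match; kept with NULLs on the r side.
- l[1] stu_id=NULL → no match; kept with NULLs on the r side.
- l[2] stu_id=8 → no match; kept with NULLs on the r side.
- l[3] stu_id=9 → no match; kept with NULLs on the r side.
- l[4] stu_id=7 → 5 match(es) in r → 5 row(s).
- l[5] stu_id=7 → 5 match(es) in r → 5 row(s).
- l[6] stu_id=3 → no match; kept with NULLs on the r side.
- l[7] stu_id=2 → 1 match(es) in r → 1 row(s).

(Bob, NULL, NULL, NULL); (Carol, Bio, C, 7); (Carol, CS, F, 7); (Carol, Chem, A, 7); (Carol, Math, F, 7); (Carol, NULL, C, 7); (Heidi, Bio, C, 7); (Heidi, CS, F, 7); (Heidi, Chem, A, 7); (Heidi, Math, F, 7); (Heidi, NULL, C, 7); (Ivan, Stats, F, 2); (Omar, NULL, NULL, NULL); (Tom, NULL, NULL, NULL); (NULL, NULL, NULL, NULL); (NULL, NULL, NULL, NULL)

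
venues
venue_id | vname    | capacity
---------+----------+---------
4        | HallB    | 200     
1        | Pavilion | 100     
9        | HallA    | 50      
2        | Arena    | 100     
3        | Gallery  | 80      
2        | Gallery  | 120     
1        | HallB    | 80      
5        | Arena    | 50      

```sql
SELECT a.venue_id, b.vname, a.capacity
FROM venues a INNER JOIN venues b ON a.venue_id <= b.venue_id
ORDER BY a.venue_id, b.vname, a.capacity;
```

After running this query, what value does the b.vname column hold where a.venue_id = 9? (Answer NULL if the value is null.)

HallA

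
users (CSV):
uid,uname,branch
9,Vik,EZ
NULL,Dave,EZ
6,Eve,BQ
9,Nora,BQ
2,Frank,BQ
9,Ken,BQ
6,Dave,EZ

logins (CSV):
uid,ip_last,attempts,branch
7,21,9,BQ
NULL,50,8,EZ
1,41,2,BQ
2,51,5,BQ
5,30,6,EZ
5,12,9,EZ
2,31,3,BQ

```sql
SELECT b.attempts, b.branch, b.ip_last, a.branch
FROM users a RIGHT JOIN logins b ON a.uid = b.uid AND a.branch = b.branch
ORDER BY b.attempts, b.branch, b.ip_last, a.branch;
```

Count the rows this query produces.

RIGHT JOIN keeps every row from `logins`; unmatched rows get NULL for `users`'s columns.
Matching on a.uid = b.uid AND a.branch = b.branch. A NULL in a compared column never satisfies the condition.
- a (uid=9, branch=EZ) has no partner in b.
- a (uid=NULL, branch=EZ) has no partner in b.
- a (uid=6, branch=BQ) has no partner in b.
- a (uid=9, branch=BQ) has no partner in b.
- a (uid=2, branch=BQ) pairs with 2 row(s) of b.
- a (uid=9, branch=BQ) has no partner in b.
- a (uid=6, branch=EZ) has no partner in b.
- 5 b row(s) had no a match → kept, a columns NULL.
Total: 2 matched + 5 padded = 7 rows.

7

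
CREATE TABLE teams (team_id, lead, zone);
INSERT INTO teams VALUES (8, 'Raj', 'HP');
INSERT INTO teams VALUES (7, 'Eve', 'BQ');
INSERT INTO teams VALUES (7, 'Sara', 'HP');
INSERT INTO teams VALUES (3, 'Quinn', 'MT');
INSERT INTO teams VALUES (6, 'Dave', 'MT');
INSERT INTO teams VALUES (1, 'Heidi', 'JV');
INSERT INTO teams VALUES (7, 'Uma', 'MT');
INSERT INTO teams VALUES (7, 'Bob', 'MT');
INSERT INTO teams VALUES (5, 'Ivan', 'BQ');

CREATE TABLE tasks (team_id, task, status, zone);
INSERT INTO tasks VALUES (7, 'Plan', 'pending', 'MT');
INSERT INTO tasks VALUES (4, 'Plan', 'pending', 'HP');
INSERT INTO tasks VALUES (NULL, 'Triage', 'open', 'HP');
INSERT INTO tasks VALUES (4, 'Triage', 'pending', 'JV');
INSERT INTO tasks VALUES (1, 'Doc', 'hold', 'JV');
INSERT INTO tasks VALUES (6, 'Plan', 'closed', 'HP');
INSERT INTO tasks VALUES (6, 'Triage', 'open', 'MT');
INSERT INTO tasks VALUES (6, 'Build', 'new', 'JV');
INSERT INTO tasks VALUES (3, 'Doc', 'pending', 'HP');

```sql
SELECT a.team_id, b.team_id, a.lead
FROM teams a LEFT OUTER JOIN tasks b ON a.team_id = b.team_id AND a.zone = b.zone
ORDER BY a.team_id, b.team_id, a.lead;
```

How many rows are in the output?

LEFT JOIN keeps every row from `teams`; unmatched rows get NULL for `tasks`'s columns.
Matching on a.team_id = b.team_id AND a.zone = b.zone. A NULL in a compared column never satisfies the condition.
Matched pairs: 4; unmatched a rows kept: 5.
Total: 4 matched + 5 padded = 9 rows.

9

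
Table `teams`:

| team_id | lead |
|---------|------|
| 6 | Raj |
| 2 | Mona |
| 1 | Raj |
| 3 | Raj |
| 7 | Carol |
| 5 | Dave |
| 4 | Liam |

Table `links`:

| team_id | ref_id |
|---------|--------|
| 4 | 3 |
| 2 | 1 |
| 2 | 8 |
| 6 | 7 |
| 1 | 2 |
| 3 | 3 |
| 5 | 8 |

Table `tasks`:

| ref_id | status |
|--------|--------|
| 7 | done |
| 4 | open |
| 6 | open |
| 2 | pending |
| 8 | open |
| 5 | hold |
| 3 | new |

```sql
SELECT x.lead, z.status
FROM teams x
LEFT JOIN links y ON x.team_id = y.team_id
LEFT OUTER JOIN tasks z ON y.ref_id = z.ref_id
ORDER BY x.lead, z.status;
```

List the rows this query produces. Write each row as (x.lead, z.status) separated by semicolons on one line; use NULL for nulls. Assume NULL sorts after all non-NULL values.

Joins associate left-to-right: teams LEFT JOIN links on team_id gives 8 intermediate row(s).
Then LEFT JOIN `tasks z` on ref_id: each of those 8 rows is kept; rows whose y.ref_id has no match in z get NULL for z's columns.

(Carol, NULL); (Dave, open); (Liam, new); (Mona, open); (Mona, NULL); (Raj, done); (Raj, new); (Raj, pending)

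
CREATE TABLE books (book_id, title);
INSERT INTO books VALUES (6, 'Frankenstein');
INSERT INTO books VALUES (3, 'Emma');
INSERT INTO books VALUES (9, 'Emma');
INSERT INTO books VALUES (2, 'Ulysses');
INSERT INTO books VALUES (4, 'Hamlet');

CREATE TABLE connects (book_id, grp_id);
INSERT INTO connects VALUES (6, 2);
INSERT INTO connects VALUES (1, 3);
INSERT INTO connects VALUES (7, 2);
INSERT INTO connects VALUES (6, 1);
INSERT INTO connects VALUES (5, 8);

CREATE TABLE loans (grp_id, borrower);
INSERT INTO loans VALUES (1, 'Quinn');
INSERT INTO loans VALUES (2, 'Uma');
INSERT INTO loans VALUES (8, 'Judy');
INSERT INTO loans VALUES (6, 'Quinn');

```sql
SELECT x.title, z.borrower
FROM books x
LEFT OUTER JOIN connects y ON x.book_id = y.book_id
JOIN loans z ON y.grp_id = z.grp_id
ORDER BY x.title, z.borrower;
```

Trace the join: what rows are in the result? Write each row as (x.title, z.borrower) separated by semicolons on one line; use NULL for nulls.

Step 1 — x LEFT JOIN y on book_id → 6 row(s).
Then INNER JOIN `loans z` on grp_id: keep only rows whose y.grp_id appears in z.

(Frankenstein, Quinn); (Frankenstein, Uma)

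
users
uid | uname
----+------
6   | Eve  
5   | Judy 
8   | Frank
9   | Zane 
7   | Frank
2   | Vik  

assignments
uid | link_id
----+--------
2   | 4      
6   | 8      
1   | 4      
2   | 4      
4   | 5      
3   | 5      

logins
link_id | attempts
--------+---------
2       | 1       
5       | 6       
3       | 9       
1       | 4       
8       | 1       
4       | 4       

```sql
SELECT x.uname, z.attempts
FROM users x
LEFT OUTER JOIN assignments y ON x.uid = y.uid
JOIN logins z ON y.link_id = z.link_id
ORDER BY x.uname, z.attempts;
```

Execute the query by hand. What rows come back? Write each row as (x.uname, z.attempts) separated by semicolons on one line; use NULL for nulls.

Evaluate left to right. First `users x LEFT JOIN assignments y` on uid: 7 row(s).
Then INNER JOIN `logins z` on link_id: keep only rows whose y.link_id appears in z.

(Eve, 1); (Vik, 4); (Vik, 4)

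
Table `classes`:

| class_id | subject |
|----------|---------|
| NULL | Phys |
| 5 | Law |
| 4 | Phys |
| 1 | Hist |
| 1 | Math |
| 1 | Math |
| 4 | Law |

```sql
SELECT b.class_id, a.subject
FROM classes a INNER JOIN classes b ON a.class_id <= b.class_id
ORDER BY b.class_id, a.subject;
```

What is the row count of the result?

INNER JOIN keeps only pairs where the ON condition holds.
Matching on a.class_id <= b.class_id. A NULL in a compared column never satisfies the condition.
- a[0] class_id=NULL → no match; dropped.
- a[1] class_id=5 → 1 match(es) in b → 1 row(s).
- a[2] class_id=4 → 3 match(es) in b → 3 row(s).
- a[3] class_id=1 → 6 match(es) in b → 6 row(s).
- a[4] class_id=1 → 6 match(es) in b → 6 row(s).
- a[5] class_id=1 → 6 match(es) in b → 6 row(s).
- a[6] class_id=4 → 3 match(es) in b → 3 row(s).
Total: 25 rows.

25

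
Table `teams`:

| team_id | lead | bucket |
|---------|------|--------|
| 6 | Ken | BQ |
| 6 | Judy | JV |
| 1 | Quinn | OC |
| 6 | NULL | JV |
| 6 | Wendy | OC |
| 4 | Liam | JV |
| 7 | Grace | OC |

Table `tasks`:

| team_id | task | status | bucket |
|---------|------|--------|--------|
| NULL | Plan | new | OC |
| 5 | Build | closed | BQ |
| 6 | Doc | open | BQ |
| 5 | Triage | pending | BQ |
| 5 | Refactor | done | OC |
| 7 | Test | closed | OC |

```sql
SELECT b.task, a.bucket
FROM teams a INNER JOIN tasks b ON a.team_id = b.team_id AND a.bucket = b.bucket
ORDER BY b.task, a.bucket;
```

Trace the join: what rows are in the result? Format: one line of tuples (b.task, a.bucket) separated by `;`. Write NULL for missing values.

INNER JOIN keeps only pairs where the ON condition holds.
Matching on a.team_id = b.team_id AND a.bucket = b.bucket. A NULL in a compared column never satisfies the condition.
- team_id=6, bucket=BQ: 1 matching b row(s), so 1 row(s) emitted.
- team_id=6, bucket=JV: no matching b row, dropped.
- team_id=1, bucket=OC: no matching b row, dropped.
- team_id=6, bucket=JV: no matching b row, dropped.
- team_id=6, bucket=OC: no matching b row, dropped.
- team_id=4, bucket=JV: no matching b row, dropped.
- team_id=7, bucket=OC: 1 matching b row(s), so 1 row(s) emitted.
After projecting and ordering:
b.task | a.bucket
Doc | BQ
Test | OC

(Doc, BQ); (Test, OC)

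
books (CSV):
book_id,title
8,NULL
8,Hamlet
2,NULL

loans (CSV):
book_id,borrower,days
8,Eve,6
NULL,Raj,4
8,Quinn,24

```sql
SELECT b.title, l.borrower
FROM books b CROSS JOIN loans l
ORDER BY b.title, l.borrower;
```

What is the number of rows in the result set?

CROSS JOIN pairs every row of `books` with every row of `loans`: 3 × 3 = 9 rows.

9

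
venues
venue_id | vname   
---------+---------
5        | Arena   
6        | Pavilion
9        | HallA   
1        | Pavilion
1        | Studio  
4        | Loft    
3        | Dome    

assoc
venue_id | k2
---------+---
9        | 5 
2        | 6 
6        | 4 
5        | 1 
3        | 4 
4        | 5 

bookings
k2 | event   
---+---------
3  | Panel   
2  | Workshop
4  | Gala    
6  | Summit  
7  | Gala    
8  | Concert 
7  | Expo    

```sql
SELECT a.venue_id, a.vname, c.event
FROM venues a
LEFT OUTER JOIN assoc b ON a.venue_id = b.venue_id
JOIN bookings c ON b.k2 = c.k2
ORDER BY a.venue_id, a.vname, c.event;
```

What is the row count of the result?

Evaluate left to right. First `venues a LEFT JOIN assoc b` on venue_id: 7 row(s).
Then INNER JOIN `bookings c` on k2: keep only rows whose b.k2 appears in c.
Result: 2 row(s).

2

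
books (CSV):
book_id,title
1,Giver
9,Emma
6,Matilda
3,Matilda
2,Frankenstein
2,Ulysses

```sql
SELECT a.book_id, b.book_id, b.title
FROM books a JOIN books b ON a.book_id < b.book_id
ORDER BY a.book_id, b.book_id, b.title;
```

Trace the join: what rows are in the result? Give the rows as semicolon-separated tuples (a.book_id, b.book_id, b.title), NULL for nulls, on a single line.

INNER JOIN keeps only pairs where the ON condition holds.
Matching on a.book_id < b.book_id.
- a (book_id=1) pairs with 5 row(s) of b.
- a (book_id=9) has no partner → excluded.
- a (book_id=6) pairs with 1 row(s) of b.
- a (book_id=3) pairs with 2 row(s) of b.
- a (book_id=2) pairs with 3 row(s) of b.
- a (book_id=2) pairs with 3 row(s) of b.

(1, 2, Frankenstein); (1, 2, Ulysses); (1, 3, Matilda); (1, 6, Matilda); (1, 9, Emma); (2, 3, Matilda); (2, 3, Matilda); (2, 6, Matilda); (2, 6, Matilda); (2, 9, Emma); (2, 9, Emma); (3, 6, Matilda); (3, 9, Emma); (6, 9, Emma)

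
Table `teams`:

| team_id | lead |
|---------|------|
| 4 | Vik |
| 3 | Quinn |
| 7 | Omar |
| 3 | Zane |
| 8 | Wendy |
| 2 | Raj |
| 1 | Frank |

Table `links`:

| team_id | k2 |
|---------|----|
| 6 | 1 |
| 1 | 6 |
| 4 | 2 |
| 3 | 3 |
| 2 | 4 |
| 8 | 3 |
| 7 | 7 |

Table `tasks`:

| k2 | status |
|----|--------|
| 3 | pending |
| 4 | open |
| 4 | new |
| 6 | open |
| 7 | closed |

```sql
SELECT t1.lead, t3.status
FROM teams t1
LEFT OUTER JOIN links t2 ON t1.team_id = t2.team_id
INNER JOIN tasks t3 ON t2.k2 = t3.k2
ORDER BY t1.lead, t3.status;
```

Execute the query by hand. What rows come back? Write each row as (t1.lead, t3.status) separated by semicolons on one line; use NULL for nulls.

(Frank, open); (Omar, closed); (Quinn, pending); (Raj, new); (Raj, open); (Wendy, pending); (Zane, pending)

Evaluate left to right. First `teams t1 LEFT JOIN links t2` on team_id: 7 row(s).
Then INNER JOIN `tasks t3` on k2: keep only rows whose t2.k2 appears in t3.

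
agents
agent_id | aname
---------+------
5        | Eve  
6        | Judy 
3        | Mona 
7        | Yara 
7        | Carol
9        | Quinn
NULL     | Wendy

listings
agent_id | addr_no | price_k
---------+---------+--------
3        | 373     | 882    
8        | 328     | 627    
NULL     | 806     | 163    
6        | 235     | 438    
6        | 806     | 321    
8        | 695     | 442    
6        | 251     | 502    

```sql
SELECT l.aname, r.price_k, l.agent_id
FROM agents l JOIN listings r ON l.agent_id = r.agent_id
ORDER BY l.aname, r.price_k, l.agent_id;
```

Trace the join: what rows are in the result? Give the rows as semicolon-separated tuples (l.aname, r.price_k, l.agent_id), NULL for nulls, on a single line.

INNER JOIN keeps only pairs where the ON condition holds.
Matching on l.agent_id = r.agent_id. A NULL in a compared column never satisfies the condition.
- l[0] agent_id=5 → no match; dropped.
- l[1] agent_id=6 → 3 match(es) in r → 3 row(s).
- l[2] agent_id=3 → 1 match(es) in r → 1 row(s).
- l[3] agent_id=7 → no match; dropped.
- l[4] agent_id=7 → no match; dropped.
- l[5] agent_id=9 → no match; dropped.
- l[6] agent_id=NULL → no match; dropped.
After projecting and ordering:
l.aname | r.price_k | l.agent_id
Judy | 321 | 6
Judy | 438 | 6
Judy | 502 | 6
Mona | 882 | 3

(Judy, 321, 6); (Judy, 438, 6); (Judy, 502, 6); (Mona, 882, 3)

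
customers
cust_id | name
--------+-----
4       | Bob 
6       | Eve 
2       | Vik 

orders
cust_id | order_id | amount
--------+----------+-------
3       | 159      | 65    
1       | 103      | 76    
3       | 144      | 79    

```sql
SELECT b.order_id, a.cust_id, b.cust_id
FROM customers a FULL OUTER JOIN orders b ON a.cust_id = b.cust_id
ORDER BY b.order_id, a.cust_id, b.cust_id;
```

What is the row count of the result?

6

FULL OUTER JOIN keeps every row from both sides; unmatched rows get NULL for the other side's columns.
Matching on a.cust_id = b.cust_id.
- a[0] cust_id=4 → no match; kept with NULLs on the b side.
- a[1] cust_id=6 → no match; kept with NULLs on the b side.
- a[2] cust_id=2 → no match; kept with NULLs on the b side.
- 3 b row(s) had no a match → kept, a columns NULL.
Total: 0 matched + 6 padded = 6 rows.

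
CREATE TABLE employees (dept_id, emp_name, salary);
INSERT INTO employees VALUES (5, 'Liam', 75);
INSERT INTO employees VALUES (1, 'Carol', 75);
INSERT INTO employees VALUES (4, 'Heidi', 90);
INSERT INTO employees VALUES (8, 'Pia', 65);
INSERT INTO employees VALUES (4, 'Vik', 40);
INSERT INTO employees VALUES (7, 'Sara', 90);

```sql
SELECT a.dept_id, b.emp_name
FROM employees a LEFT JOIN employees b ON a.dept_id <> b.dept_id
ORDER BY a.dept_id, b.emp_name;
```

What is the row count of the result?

28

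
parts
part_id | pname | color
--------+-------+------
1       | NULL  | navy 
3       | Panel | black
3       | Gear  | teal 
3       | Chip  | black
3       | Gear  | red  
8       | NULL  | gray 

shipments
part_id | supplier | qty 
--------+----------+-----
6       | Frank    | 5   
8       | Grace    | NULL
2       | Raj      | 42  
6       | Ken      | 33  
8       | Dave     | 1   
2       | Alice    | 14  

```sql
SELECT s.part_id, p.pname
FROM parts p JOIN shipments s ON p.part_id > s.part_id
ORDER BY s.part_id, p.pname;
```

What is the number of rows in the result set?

INNER JOIN keeps only pairs where the ON condition holds.
Matching on p.part_id > s.part_id.
Matched pairs: 12.
Total: 12 rows.

12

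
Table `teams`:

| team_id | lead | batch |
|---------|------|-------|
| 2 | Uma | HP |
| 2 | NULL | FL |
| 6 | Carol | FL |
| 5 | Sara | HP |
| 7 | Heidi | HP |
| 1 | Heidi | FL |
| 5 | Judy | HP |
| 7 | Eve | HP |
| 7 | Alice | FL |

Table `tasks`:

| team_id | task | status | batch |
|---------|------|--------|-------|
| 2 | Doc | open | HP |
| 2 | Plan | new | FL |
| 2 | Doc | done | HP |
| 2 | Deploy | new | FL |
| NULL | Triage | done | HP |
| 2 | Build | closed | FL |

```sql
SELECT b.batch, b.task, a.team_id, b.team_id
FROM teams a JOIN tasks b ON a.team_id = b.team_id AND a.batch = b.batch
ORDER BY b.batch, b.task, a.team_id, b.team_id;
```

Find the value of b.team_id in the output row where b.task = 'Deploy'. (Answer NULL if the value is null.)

2

INNER JOIN keeps only pairs where the ON condition holds.
Matching on a.team_id = b.team_id AND a.batch = b.batch. A NULL in a compared column never satisfies the condition.
- a row (team_id=2, batch=HP): matches 2 b row(s) → 2 output row(s).
- a row (team_id=2, batch=FL): matches 3 b row(s) → 3 output row(s).
- a row (team_id=6, batch=FL): no match → dropped.
- a row (team_id=5, batch=HP): no match → dropped.
- a row (team_id=7, batch=HP): no match → dropped.
- a row (team_id=1, batch=FL): no match → dropped.
- a row (team_id=5, batch=HP): no match → dropped.
- a row (team_id=7, batch=HP): no match → dropped.
- a row (team_id=7, batch=FL): no match → dropped.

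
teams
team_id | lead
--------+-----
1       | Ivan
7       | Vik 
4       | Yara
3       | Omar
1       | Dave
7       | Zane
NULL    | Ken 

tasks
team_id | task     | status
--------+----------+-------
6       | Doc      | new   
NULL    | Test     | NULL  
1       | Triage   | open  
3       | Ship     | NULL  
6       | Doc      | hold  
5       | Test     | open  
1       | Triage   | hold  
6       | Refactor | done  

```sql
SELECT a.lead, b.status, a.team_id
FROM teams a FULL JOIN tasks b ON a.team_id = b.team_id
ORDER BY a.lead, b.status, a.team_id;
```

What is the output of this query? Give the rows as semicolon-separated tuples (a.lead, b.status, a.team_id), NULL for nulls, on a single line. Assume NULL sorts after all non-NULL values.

(Dave, hold, 1); (Dave, open, 1); (Ivan, hold, 1); (Ivan, open, 1); (Ken, NULL, NULL); (Omar, NULL, 3); (Vik, NULL, 7); (Yara, NULL, 4); (Zane, NULL, 7); (NULL, done, NULL); (NULL, hold, NULL); (NULL, new, NULL); (NULL, open, NULL); (NULL, NULL, NULL)

FULL OUTER JOIN keeps every row from both sides; unmatched rows get NULL for the other side's columns.
Matching on a.team_id = b.team_id. A NULL in a compared column never satisfies the condition.
- team_id=1: 2 matching b row(s), so 2 row(s) emitted.
- team_id=7: no b row matches, row kept with b columns NULL.
- team_id=4: no b row matches, row kept with b columns NULL.
- team_id=3: 1 matching b row(s), so 1 row(s) emitted.
- team_id=1: 2 matching b row(s), so 2 row(s) emitted.
- team_id=7: no b row matches, row kept with b columns NULL.
- team_id=NULL: no b row matches, row kept with b columns NULL.
- 5 row(s) from b found no a partner → padded with NULL.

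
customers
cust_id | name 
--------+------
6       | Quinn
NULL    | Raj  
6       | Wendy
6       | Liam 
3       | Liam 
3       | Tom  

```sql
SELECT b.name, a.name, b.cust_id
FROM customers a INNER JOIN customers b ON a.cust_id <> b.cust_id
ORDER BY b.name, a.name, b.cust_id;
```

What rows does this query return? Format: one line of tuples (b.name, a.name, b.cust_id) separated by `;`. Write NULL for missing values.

INNER JOIN keeps only pairs where the ON condition holds.
Matching on a.cust_id <> b.cust_id. A NULL in a compared column never satisfies the condition.
Matched pairs: 12.

(Liam, Liam, 3); (Liam, Liam, 6); (Liam, Quinn, 3); (Liam, Tom, 6); (Liam, Wendy, 3); (Quinn, Liam, 6); (Quinn, Tom, 6); (Tom, Liam, 3); (Tom, Quinn, 3); (Tom, Wendy, 3); (Wendy, Liam, 6); (Wendy, Tom, 6)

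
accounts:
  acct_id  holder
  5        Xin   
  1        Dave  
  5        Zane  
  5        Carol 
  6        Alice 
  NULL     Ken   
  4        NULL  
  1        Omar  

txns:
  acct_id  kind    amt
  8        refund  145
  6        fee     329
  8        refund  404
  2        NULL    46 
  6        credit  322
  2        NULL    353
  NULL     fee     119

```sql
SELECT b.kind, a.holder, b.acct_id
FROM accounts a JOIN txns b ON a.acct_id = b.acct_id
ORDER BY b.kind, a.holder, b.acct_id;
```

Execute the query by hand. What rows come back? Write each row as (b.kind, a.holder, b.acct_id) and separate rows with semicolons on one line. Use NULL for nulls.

INNER JOIN keeps only pairs where the ON condition holds.
Matching on a.acct_id = b.acct_id. A NULL in a compared column never satisfies the condition.
Matched pairs: 2.

(credit, Alice, 6); (fee, Alice, 6)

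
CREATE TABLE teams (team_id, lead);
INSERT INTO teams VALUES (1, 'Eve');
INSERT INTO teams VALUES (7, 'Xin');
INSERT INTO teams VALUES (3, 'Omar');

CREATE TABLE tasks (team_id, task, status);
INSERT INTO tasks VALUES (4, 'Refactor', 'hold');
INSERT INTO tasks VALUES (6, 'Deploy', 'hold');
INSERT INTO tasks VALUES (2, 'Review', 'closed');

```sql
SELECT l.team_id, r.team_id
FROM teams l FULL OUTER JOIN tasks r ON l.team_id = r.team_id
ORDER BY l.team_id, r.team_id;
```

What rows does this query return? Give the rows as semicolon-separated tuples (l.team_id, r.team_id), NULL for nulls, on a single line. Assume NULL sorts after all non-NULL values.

FULL OUTER JOIN keeps every row from both sides; unmatched rows get NULL for the other side's columns.
Matching on l.team_id = r.team_id.
- team_id=1: no r row matches, row kept with r columns NULL.
- team_id=7: no r row matches, row kept with r columns NULL.
- team_id=3: no r row matches, row kept with r columns NULL.
- plus 3 unmatched r row(s), each kept with NULL l columns.
After projecting and ordering:
l.team_id | r.team_id
1 | NULL
3 | NULL
7 | NULL
NULL | 2
NULL | 4
NULL | 6

(1, NULL); (3, NULL); (7, NULL); (NULL, 2); (NULL, 4); (NULL, 6)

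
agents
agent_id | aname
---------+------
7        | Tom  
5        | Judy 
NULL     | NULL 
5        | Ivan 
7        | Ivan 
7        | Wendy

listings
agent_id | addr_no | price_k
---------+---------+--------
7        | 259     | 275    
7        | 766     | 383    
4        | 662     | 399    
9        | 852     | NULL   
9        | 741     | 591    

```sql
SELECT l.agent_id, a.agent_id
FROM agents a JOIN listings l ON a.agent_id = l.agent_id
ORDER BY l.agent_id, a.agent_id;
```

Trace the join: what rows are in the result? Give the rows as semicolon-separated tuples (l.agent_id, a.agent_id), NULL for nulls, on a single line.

(7, 7); (7, 7); (7, 7); (7, 7); (7, 7); (7, 7)

INNER JOIN keeps only pairs where the ON condition holds.
Matching on a.agent_id = l.agent_id. A NULL in a compared column never satisfies the condition.
- a row (agent_id=7): matches 2 l row(s) → 2 output row(s).
- a row (agent_id=5): no match → dropped.
- a row (agent_id=NULL): no match → dropped.
- a row (agent_id=5): no match → dropped.
- a row (agent_id=7): matches 2 l row(s) → 2 output row(s).
- a row (agent_id=7): matches 2 l row(s) → 2 output row(s).
After projecting and ordering:
l.agent_id | a.agent_id
7 | 7
7 | 7
7 | 7
7 | 7
7 | 7
7 | 7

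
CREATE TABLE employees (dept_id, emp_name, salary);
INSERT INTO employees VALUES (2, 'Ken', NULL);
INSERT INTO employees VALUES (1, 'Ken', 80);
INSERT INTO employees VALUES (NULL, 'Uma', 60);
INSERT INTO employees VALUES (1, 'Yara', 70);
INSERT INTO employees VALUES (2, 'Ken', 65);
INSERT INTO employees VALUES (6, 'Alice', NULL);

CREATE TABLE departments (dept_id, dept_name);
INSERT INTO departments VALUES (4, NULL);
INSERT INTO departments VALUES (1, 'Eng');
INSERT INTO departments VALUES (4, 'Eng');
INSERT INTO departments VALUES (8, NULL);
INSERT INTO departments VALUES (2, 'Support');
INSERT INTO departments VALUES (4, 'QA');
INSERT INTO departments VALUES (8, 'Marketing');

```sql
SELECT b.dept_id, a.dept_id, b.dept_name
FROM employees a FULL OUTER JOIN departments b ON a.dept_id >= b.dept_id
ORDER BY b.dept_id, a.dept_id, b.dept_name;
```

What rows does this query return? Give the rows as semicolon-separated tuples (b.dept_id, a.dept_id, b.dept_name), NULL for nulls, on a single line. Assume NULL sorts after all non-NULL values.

FULL OUTER JOIN keeps every row from both sides; unmatched rows get NULL for the other side's columns.
Matching on a.dept_id >= b.dept_id. A NULL in a compared column never satisfies the condition.
- a row (dept_id=2): matches 2 b row(s) → 2 output row(s).
- a row (dept_id=1): matches 1 b row(s) → 1 output row(s).
- a row (dept_id=NULL): no match → kept, b columns NULL.
- a row (dept_id=1): matches 1 b row(s) → 1 output row(s).
- a row (dept_id=2): matches 2 b row(s) → 2 output row(s).
- a row (dept_id=6): matches 5 b row(s) → 5 output row(s).
- 2 b row(s) had no a match → kept, a columns NULL.

(1, 1, Eng); (1, 1, Eng); (1, 2, Eng); (1, 2, Eng); (1, 6, Eng); (2, 2, Support); (2, 2, Support); (2, 6, Support); (4, 6, Eng); (4, 6, QA); (4, 6, NULL); (8, NULL, Marketing); (8, NULL, NULL); (NULL, NULL, NULL)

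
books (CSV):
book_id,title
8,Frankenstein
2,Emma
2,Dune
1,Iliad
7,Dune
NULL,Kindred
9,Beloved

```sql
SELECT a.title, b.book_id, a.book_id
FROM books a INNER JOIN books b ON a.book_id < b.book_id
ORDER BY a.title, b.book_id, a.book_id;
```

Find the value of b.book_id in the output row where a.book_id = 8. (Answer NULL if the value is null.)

INNER JOIN keeps only pairs where the ON condition holds.
Matching on a.book_id < b.book_id. A NULL in a compared column never satisfies the condition.
- book_id=8: 1 matching b row(s), so 1 row(s) emitted.
- book_id=2: 3 matching b row(s), so 3 row(s) emitted.
- book_id=2: 3 matching b row(s), so 3 row(s) emitted.
- book_id=1: 5 matching b row(s), so 5 row(s) emitted.
- book_id=7: 2 matching b row(s), so 2 row(s) emitted.
- book_id=NULL: no matching b row, dropped.
- book_id=9: no matching b row, dropped.

9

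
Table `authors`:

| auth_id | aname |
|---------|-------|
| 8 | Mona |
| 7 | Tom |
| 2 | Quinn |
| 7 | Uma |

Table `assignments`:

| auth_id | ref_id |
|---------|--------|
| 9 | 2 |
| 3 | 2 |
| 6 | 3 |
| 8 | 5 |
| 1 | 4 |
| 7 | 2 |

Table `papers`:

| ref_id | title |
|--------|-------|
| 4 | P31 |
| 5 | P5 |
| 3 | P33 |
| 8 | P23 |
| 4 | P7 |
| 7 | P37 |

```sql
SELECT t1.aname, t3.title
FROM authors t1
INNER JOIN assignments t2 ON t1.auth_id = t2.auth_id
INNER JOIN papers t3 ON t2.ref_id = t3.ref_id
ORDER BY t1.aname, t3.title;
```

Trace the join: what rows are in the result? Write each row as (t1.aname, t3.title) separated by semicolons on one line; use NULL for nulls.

Evaluate left to right. First `authors t1 INNER JOIN assignments t2` on auth_id: 3 row(s).
Then INNER JOIN `papers t3` on ref_id: keep only rows whose t2.ref_id appears in t3.

(Mona, P5)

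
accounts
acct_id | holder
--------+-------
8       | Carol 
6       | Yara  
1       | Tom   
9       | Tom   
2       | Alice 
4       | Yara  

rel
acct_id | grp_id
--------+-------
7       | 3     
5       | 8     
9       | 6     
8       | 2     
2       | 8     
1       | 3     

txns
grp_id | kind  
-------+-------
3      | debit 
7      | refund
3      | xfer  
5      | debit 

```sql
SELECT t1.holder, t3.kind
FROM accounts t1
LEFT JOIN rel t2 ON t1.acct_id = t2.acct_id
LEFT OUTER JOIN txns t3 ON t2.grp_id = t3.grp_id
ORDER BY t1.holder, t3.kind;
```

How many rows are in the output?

7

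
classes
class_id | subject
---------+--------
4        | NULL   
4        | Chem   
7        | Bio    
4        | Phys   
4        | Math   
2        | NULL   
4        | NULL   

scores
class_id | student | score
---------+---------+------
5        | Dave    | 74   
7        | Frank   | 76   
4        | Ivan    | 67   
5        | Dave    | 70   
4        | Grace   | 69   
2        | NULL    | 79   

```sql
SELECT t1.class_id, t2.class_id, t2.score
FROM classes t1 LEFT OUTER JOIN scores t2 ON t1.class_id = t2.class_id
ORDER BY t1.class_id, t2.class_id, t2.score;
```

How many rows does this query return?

LEFT JOIN keeps every row from `classes`; unmatched rows get NULL for `scores`'s columns.
Matching on t1.class_id = t2.class_id.
- t1 (class_id=4) pairs with 2 row(s) of t2.
- t1 (class_id=4) pairs with 2 row(s) of t2.
- t1 (class_id=7) pairs with 1 row(s) of t2.
- t1 (class_id=4) pairs with 2 row(s) of t2.
- t1 (class_id=4) pairs with 2 row(s) of t2.
- t1 (class_id=2) pairs with 1 row(s) of t2.
- t1 (class_id=4) pairs with 2 row(s) of t2.
Total: 12 rows.

12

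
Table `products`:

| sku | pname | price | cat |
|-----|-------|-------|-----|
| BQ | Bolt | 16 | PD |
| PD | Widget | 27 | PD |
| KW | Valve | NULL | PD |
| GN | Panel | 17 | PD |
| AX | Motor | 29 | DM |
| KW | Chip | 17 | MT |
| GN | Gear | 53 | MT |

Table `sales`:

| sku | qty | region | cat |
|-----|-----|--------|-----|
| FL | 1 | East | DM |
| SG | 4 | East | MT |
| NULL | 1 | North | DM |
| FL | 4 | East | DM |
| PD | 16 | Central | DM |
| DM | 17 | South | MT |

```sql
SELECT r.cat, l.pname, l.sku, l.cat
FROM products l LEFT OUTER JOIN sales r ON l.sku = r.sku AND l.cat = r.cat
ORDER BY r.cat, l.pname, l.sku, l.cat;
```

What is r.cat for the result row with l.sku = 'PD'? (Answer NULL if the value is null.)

LEFT JOIN keeps every row from `products`; unmatched rows get NULL for `sales`'s columns.
Matching on l.sku = r.sku AND l.cat = r.cat. A NULL in a compared column never satisfies the condition.
- sku=BQ, cat=PD: no r row matches, row kept with r columns NULL.
- sku=PD, cat=PD: no r row matches, row kept with r columns NULL.
- sku=KW, cat=PD: no r row matches, row kept with r columns NULL.
- sku=GN, cat=PD: no r row matches, row kept with r columns NULL.
- sku=AX, cat=DM: no r row matches, row kept with r columns NULL.
- sku=KW, cat=MT: no r row matches, row kept with r columns NULL.
- sku=GN, cat=MT: no r row matches, row kept with r columns NULL.

NULL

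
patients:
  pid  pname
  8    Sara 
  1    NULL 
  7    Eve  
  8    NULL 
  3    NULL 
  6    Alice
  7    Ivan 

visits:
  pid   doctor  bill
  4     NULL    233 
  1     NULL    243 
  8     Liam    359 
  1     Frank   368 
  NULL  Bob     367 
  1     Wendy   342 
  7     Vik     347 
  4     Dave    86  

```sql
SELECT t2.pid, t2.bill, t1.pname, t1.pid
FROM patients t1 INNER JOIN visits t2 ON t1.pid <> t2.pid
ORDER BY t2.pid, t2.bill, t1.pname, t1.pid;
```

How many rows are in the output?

42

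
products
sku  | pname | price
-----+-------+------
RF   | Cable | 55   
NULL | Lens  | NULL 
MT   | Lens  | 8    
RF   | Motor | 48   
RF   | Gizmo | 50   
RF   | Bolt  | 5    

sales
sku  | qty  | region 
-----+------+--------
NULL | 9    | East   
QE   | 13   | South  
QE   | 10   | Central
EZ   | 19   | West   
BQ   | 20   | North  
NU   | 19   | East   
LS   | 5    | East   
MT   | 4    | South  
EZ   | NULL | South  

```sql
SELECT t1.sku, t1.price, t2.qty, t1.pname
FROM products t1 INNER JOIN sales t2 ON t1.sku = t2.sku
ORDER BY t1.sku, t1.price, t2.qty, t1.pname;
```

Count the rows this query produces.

1

INNER JOIN keeps only pairs where the ON condition holds.
Matching on t1.sku = t2.sku. A NULL in a compared column never satisfies the condition.
Matched pairs: 1.
Total: 1 rows.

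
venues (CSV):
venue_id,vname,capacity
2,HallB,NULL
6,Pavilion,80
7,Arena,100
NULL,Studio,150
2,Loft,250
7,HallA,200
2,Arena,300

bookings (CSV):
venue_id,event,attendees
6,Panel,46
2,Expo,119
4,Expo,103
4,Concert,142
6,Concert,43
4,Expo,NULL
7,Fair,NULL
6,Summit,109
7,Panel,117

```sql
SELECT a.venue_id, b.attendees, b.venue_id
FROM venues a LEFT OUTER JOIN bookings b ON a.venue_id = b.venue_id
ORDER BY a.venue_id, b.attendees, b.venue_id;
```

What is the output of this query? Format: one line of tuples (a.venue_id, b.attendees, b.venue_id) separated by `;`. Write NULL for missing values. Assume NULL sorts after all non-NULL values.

(2, 119, 2); (2, 119, 2); (2, 119, 2); (6, 43, 6); (6, 46, 6); (6, 109, 6); (7, 117, 7); (7, 117, 7); (7, NULL, 7); (7, NULL, 7); (NULL, NULL, NULL)

LEFT JOIN keeps every row from `venues`; unmatched rows get NULL for `bookings`'s columns.
Matching on a.venue_id = b.venue_id. A NULL in a compared column never satisfies the condition.
- a[0] venue_id=2 → 1 match(es) in b → 1 row(s).
- a[1] venue_id=6 → 3 match(es) in b → 3 row(s).
- a[2] venue_id=7 → 2 match(es) in b → 2 row(s).
- a[3] venue_id=NULL → no match; kept with NULLs on the b side.
- a[4] venue_id=2 → 1 match(es) in b → 1 row(s).
- a[5] venue_id=7 → 2 match(es) in b → 2 row(s).
- a[6] venue_id=2 → 1 match(es) in b → 1 row(s).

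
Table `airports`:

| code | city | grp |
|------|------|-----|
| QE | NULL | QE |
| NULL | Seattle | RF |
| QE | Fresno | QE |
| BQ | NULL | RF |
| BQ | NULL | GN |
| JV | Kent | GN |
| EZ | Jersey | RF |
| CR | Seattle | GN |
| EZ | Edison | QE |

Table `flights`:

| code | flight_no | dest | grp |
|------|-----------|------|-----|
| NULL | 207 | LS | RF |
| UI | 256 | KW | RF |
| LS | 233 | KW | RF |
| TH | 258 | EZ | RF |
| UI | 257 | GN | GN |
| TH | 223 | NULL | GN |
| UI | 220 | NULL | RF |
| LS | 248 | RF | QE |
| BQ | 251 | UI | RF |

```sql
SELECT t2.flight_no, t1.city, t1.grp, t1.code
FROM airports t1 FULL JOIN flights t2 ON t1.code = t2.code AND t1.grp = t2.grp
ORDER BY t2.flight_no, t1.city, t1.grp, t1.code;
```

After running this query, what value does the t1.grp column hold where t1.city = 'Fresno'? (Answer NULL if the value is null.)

FULL OUTER JOIN keeps every row from both sides; unmatched rows get NULL for the other side's columns.
Matching on t1.code = t2.code AND t1.grp = t2.grp. A NULL in a compared column never satisfies the condition.
- t1 row (code=QE, grp=QE): no match → kept, t2 columns NULL.
- t1 row (code=NULL, grp=RF): no match → kept, t2 columns NULL.
- t1 row (code=QE, grp=QE): no match → kept, t2 columns NULL.
- t1 row (code=BQ, grp=RF): matches 1 t2 row(s) → 1 output row(s).
- t1 row (code=BQ, grp=GN): no match → kept, t2 columns NULL.
- t1 row (code=JV, grp=GN): no match → kept, t2 columns NULL.
- t1 row (code=EZ, grp=RF): no match → kept, t2 columns NULL.
- t1 row (code=CR, grp=GN): no match → kept, t2 columns NULL.
- t1 row (code=EZ, grp=QE): no match → kept, t2 columns NULL.
- 8 row(s) from t2 found no t1 partner → padded with NULL.

QE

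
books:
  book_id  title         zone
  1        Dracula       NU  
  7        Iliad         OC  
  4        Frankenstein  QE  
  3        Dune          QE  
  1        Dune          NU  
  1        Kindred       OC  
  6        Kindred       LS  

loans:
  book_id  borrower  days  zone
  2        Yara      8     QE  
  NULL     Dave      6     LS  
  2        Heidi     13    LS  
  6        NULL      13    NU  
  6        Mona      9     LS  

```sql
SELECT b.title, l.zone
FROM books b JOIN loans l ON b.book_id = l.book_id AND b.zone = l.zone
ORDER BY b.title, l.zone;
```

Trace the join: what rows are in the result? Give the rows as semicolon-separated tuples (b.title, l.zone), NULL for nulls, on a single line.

(Kindred, LS)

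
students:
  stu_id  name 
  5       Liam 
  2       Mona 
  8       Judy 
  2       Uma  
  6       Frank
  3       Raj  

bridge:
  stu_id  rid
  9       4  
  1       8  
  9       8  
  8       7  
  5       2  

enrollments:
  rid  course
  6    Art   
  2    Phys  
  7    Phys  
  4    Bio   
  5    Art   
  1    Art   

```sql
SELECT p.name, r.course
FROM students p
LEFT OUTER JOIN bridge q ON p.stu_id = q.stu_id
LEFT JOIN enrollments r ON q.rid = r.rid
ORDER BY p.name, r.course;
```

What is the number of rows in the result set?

6

Evaluate left to right. First `students p LEFT JOIN bridge q` on stu_id: 6 row(s).
Then LEFT JOIN `enrollments r` on rid: each of those 6 rows is kept; rows whose q.rid has no match in r get NULL for r's columns.
Result: 6 row(s).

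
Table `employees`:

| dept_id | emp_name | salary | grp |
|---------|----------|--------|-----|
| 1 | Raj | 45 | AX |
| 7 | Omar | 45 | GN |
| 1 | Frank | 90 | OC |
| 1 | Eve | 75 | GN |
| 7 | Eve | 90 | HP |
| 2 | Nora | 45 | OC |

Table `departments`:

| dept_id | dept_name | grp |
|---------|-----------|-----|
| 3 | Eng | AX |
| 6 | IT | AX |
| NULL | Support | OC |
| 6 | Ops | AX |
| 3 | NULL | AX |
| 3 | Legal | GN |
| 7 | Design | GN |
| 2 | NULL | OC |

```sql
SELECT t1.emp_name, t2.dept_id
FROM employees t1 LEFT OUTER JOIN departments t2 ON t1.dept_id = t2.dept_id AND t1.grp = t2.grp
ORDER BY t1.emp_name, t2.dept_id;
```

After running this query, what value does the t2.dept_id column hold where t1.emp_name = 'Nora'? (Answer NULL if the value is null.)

2

LEFT JOIN keeps every row from `employees`; unmatched rows get NULL for `departments`'s columns.
Matching on t1.dept_id = t2.dept_id AND t1.grp = t2.grp. A NULL in a compared column never satisfies the condition.
- t1 (dept_id=1, grp=AX) has no partner → padded with NULL.
- t1 (dept_id=7, grp=GN) pairs with 1 row(s) of t2.
- t1 (dept_id=1, grp=OC) has no partner → padded with NULL.
- t1 (dept_id=1, grp=GN) has no partner → padded with NULL.
- t1 (dept_id=7, grp=HP) has no partner → padded with NULL.
- t1 (dept_id=2, grp=OC) pairs with 1 row(s) of t2.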